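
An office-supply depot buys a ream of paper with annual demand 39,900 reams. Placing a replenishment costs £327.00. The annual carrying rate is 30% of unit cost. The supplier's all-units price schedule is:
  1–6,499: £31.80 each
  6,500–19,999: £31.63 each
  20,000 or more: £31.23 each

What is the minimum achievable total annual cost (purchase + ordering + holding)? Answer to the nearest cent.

TC* ≈ £1,284,597.91

Holding cost per unit per year at price C is H = 0.30·C.
For each price level, check whether its EOQ is feasible; otherwise the best quantity at that price is the breakpoint.
EOQ at £31.80 = 1653.9 (feasible in tier 1): TC = 39,900×£31.80 + (39,900/1653.9)×327 + (1653.9/2)×0.30×£31.80 = £1,284,597.91.
EOQ at £31.63 = 1658.3 < 6500, so use break Q=6500: TC = 39,900×£31.63 + (39,900/6500.0)×327 + (6500.0/2)×0.30×£31.63 = £1,294,883.53.
EOQ at £31.23 = 1668.9 < 20000, so use break Q=20000: TC = 39,900×£31.23 + (39,900/20000.0)×327 + (20000.0/2)×0.30×£31.23 = £1,340,419.36.
Lowest total cost among the candidates is at Q = 1653.9.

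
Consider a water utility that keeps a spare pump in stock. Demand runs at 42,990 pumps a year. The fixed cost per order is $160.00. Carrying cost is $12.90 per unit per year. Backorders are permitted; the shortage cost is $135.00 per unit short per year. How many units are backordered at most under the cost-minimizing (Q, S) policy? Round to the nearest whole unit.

With planned backorders, Q* = √(2DS/H) · √((H+B)/B).
√(2DS/H) = √(2 × 42,990 × 160 / 12.9) = 1032.675.
√((H+B)/B) = √((12.9+135)/135) = 1.0467.
Q* ≈ 1080.889.
S* = Q* · H/(H+B) = 1080.889 × 12.9/147.9 ≈ 94.276.

S* ≈ 94 pumps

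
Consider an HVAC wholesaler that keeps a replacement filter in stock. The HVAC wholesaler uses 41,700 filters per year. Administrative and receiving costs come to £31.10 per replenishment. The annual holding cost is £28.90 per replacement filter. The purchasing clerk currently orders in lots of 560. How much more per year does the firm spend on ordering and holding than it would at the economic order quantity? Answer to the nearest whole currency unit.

EOQ = √(2DS/H) = √(2 × 41,700 × 31.1 / 28.9) ≈ 299.58.
Cost at Q* = (D/Q*)S + (Q*/2)H = √(2DSH) ≈ £8,657.89.
Cost at Q = 560: (41,700/560)×31.1 + (560/2)×28.9 = £2,315.84 + £8,092.00 = £10,407.84.
Excess = £10,407.84 − £8,657.89 = £1,749.95.

Extra cost ≈ £1,750 per year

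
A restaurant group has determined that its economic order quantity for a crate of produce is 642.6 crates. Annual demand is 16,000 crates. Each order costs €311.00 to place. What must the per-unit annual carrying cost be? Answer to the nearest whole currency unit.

Invert the EOQ relation Q*² = 2DS/H.
From Q* = √(2DS/H): H = 2DS / Q*² = 2 × 16,000 × 311 / 642.6² = 24.1007.

H ≈ €24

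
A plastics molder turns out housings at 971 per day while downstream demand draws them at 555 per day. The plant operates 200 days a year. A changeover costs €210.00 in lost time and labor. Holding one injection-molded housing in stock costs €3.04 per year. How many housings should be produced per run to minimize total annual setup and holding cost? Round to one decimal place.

Annual demand D = 555 × 200 = 111,000.
Production build-up factor (1 − d/p) = 1 − 555/971 = 0.4284.
Q* = √(2DS / (H(1 − d/p))) = √(2 × 111,000 × 210 / (3.04 × 0.4284)).
= √(46,620,000 / 1.3024) ≈ 5982.908.

Q* ≈ 5,982.9 housings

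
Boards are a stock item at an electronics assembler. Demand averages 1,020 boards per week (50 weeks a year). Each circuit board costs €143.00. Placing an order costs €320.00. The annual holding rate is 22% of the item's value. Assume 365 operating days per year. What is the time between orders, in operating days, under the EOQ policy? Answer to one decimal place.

T ≈ 7.3 days

Annual demand D = 1,020 × 50 = 51,000.
Holding cost H = 0.22 × €143.00 = €31.4600 per unit per year.
The optimal lot size = √(2DS/H) = √(2 × 51,000 × 320 / 31.46) ≈ 1018.58.
Cycle time = Q*/D × 365 = 1018.58 / 51,000 × 365 ≈ 7.290 days.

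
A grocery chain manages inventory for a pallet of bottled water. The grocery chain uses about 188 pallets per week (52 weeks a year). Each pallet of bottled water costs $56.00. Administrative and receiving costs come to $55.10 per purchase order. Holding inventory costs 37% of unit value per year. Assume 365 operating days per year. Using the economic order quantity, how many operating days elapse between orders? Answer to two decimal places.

Annual demand D = 188 × 52 = 9,776.
Holding cost H = 0.37 × $56.00 = $20.7200 per unit per year.
Q* = √(2DS/H) = √(2 × 9,776 × 55.1 / 20.72) ≈ 228.02.
Cycle time = Q*/D × 365 = 228.02 / 9,776 × 365 ≈ 8.514 days.

T ≈ 8.51 days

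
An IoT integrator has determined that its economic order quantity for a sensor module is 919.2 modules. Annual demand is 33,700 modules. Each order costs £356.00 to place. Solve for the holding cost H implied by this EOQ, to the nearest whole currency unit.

Squaring Q* = √(2DS/H) gives Q*² = 2DS/H.
From Q* = √(2DS/H): H = 2DS / Q*² = 2 × 33,700 × 356 / 919.2² = 28.3981.

H ≈ £28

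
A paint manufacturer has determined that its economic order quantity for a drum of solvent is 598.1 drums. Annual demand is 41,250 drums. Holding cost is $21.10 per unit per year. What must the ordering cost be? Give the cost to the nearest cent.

S ≈ $91.49

The basic EOQ model gives Q* = √(2DS/H); rearrange for the unknown.
From Q* = √(2DS/H): S = Q*²H / (2D) = 598.1² × 21.1 / (2 × 41,250) = 91.4905.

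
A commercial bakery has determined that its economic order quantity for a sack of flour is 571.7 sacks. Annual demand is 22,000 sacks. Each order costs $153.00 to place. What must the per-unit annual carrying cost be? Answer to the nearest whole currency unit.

H ≈ $21

Squaring Q* = √(2DS/H) gives Q*² = 2DS/H.
From Q* = √(2DS/H): H = 2DS / Q*² = 2 × 22,000 × 153 / 571.7² = 20.5972.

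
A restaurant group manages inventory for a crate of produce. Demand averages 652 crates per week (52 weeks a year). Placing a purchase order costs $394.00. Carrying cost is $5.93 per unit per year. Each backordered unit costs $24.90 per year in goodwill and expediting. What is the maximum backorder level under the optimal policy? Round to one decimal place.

S* ≈ 454.3 crates

Annual demand D = 652 × 52 = 33,904.
With planned backorders, Q* = √(2DS/H) · √((H+B)/B).
√(2DS/H) = √(2 × 33,904 × 394 / 5.93) = 2122.566.
√((H+B)/B) = √((5.93+24.9)/24.9) = 1.1127.
Q* ≈ 2361.828.
S* = Q* · H/(H+B) = 2361.828 × 5.93/30.83 ≈ 454.286.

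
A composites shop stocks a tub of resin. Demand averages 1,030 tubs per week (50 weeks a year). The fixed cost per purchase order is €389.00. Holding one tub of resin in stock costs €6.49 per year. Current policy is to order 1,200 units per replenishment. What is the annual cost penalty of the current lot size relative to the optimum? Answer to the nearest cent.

Annual demand D = 1,030 × 50 = 51,500.
EOQ = √(2DS/H) = √(2 × 51,500 × 389 / 6.49) ≈ 2484.68.
Cost at Q* = (D/Q*)S + (Q*/2)H = √(2DSH) ≈ €16,125.60.
Cost at Q = 1,200: (51,500/1,200)×389 + (1,200/2)×6.49 = €16,694.58 + €3,894.00 = €20,588.58.
Excess = €20,588.58 − €16,125.60 = €4,462.99.

Extra cost ≈ €4,462.99 per year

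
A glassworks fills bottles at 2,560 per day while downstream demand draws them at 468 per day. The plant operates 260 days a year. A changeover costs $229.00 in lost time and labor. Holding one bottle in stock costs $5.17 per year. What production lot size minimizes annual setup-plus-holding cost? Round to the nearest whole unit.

Q* ≈ 3,632 bottles

Annual demand D = 468 × 260 = 121,680.
Production build-up factor (1 − d/p) = 1 − 468/2,560 = 0.8172.
Q* = √(2DS / (H(1 − d/p))) = √(2 × 121,680 × 229 / (5.17 × 0.8172)).
= √(55,729,440 / 4.2249) ≈ 3631.919.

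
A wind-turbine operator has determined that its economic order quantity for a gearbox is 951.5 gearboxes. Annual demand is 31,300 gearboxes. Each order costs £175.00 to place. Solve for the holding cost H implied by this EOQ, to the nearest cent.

The basic EOQ model gives Q* = √(2DS/H); rearrange for the unknown.
From Q* = √(2DS/H): H = 2DS / Q*² = 2 × 31,300 × 175 / 951.5² = 12.1003.

H ≈ £12.10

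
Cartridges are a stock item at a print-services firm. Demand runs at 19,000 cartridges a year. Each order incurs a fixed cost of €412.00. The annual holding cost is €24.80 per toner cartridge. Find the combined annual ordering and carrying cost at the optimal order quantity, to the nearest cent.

TC* ≈ €19,704.54

EOQ = √(2DS/H) = √(2 × 19,000 × 412 / 24.8) ≈ 794.54.
At the optimum the two cost components are equal, so total cost = 2·(Q*/2)H = Q*·H.
Minimum total = √(2DSH) = √(2 × 19,000 × 412 × 24.8) ≈ 19704.538.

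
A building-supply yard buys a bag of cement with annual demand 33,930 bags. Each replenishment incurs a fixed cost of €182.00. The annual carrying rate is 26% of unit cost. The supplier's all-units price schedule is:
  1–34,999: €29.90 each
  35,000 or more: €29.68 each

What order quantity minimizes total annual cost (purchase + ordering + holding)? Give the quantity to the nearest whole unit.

Holding cost per unit per year at price C is H = 0.26·C.
Evaluate total cost at each tier's feasible EOQ or, if the EOQ is below the tier, at the tier's minimum quantity.
EOQ at €29.90 = 1260.4 (feasible in tier 1): TC = 33,930×€29.90 + (33,930/1260.4)×182 + (1260.4/2)×0.26×€29.90 = €1,024,305.62.
EOQ at €29.68 = 1265.1 < 35000, so use break Q=35000: TC = 33,930×€29.68 + (33,930/35000.0)×182 + (35000.0/2)×0.26×€29.68 = €1,142,262.84.
Lowest total cost is €1,024,305.62 at Q = 1260.4.

Q* ≈ 1,260 bags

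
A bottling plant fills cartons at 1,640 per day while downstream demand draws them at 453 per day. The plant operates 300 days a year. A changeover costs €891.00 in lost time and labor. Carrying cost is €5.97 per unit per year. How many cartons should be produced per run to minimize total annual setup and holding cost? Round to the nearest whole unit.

Annual demand D = 453 × 300 = 135,900.
Production build-up factor (1 − d/p) = 1 − 453/1,640 = 0.7238.
Q* = √(2DS / (H(1 − d/p))) = √(2 × 135,900 × 891 / (5.97 × 0.7238)).
= √(242,173,800 / 4.321) ≈ 7486.399.

Q* ≈ 7,486 cartons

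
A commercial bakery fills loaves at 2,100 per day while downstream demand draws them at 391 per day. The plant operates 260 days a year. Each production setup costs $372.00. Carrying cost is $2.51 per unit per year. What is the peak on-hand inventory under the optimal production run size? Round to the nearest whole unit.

I_max ≈ 4,952 loaves

Annual demand D = 391 × 260 = 101,660.
Production build-up factor (1 − d/p) = 1 − 391/2,100 = 0.8138.
Q* = √(2DS / (H(1 − d/p))) = √(2 × 101,660 × 372 / (2.51 × 0.8138)).
= √(75,635,040 / 2.0427) ≈ 6085.038.
Maximum inventory = Q*(1 − d/p) = 6085.038 × 0.8138 ≈ 4952.062.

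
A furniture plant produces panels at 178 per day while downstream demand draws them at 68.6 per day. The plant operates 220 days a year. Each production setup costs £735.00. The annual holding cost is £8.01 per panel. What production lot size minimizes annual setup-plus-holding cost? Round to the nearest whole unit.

Annual demand D = 68.6 × 220 = 15,092.
Production build-up factor (1 − d/p) = 1 − 68.6/178 = 0.6146.
Q* = √(2DS / (H(1 − d/p))) = √(2 × 15,092 × 735 / (8.01 × 0.6146)).
= √(22,185,240 / 4.923) ≈ 2122.839.

Q* ≈ 2,123 panels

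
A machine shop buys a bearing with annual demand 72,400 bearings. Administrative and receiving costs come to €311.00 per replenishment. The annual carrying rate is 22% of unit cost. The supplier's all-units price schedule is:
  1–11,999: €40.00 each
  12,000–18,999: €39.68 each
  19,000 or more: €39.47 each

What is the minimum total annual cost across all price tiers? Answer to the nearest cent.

TC* ≈ €2,915,907.00

Holding cost per unit per year at price C is H = 0.22·C.
Candidates are each tier's EOQ (if it falls in that tier) and each price-break quantity.
EOQ at €40.00 = 2262.2 (feasible in tier 1): TC = 72,400×€40.00 + (72,400/2262.2)×311 + (2262.2/2)×0.22×€40.00 = €2,915,907.00.
EOQ at €39.68 = 2271.3 < 12000, so use break Q=12000: TC = 72,400×€39.68 + (72,400/12000.0)×311 + (12000.0/2)×0.22×€39.68 = €2,927,085.97.
EOQ at €39.47 = 2277.3 < 19000, so use break Q=19000: TC = 72,400×€39.47 + (72,400/19000.0)×311 + (19000.0/2)×0.22×€39.47 = €2,941,305.37.
Lowest total cost among the candidates is at Q = 2262.2.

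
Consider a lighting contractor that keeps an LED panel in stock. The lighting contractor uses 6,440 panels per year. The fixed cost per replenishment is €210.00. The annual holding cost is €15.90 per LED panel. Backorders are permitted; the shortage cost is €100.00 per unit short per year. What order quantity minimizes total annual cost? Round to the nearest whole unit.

With planned backorders, Q* = √(2DS/H) · √((H+B)/B).
√(2DS/H) = √(2 × 6,440 × 210 / 15.9) = 412.448.
√((H+B)/B) = √((15.9+100)/100) = 1.0766.
Q* ≈ 444.028.

Q* ≈ 444 panels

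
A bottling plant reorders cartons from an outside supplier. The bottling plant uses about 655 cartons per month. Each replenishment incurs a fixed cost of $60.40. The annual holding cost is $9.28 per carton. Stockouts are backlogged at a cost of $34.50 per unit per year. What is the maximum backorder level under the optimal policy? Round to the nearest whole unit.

Annual demand D = 655 × 12 = 7,860.
With planned backorders, Q* = √(2DS/H) · √((H+B)/B).
√(2DS/H) = √(2 × 7,860 × 60.4 / 9.28) = 319.868.
√((H+B)/B) = √((9.28+34.5)/34.5) = 1.1265.
Q* ≈ 360.329.
S* = Q* · H/(H+B) = 360.329 × 9.28/43.78 ≈ 76.379.

S* ≈ 76 cartons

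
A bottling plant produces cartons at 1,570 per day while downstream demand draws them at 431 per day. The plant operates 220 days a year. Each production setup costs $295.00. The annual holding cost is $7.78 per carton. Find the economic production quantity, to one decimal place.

Annual demand D = 431 × 220 = 94,820.
Production build-up factor (1 − d/p) = 1 − 431/1,570 = 0.7255.
Q* = √(2DS / (H(1 − d/p))) = √(2 × 94,820 × 295 / (7.78 × 0.7255)).
= √(55,943,800 / 5.6442) ≈ 3148.286.

Q* ≈ 3,148.3 cartons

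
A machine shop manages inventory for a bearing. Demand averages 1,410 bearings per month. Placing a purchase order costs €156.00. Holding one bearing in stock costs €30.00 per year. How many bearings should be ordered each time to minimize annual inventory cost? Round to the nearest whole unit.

Q* ≈ 419 bearings

Annual demand D = 1,410 × 12 = 16,920.
EOQ = √(2DS / H) = √(2 × 16,920 × 156 / 30).
= √(5,279,040 / 30) = √175,968 ≈ 419.485.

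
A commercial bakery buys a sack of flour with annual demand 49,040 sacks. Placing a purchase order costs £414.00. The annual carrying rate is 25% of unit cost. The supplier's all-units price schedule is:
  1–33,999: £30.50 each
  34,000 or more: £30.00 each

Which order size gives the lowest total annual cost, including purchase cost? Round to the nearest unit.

Holding cost per unit per year at price C is H = 0.25·C.
Candidates are each tier's EOQ (if it falls in that tier) and each price-break quantity.
EOQ at £30.50 = 2307.7 (feasible in tier 1): TC = 49,040×£30.50 + (49,040/2307.7)×414 + (2307.7/2)×0.25×£30.50 = £1,513,315.85.
EOQ at £30.00 = 2326.8 < 34000, so use break Q=34000: TC = 49,040×£30.00 + (49,040/34000.0)×414 + (34000.0/2)×0.25×£30.00 = £1,599,297.13.
Lowest total cost is £1,513,315.85 at Q = 2307.7.

Q* ≈ 2,308 sacks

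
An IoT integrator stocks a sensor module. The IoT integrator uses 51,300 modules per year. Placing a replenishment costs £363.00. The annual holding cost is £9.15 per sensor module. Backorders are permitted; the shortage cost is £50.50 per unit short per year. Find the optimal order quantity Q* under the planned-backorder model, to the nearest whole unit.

With planned backorders, Q* = √(2DS/H) · √((H+B)/B).
√(2DS/H) = √(2 × 51,300 × 363 / 9.15) = 2017.513.
√((H+B)/B) = √((9.15+50.5)/50.5) = 1.0868.
Q* ≈ 2192.684.

Q* ≈ 2,193 modules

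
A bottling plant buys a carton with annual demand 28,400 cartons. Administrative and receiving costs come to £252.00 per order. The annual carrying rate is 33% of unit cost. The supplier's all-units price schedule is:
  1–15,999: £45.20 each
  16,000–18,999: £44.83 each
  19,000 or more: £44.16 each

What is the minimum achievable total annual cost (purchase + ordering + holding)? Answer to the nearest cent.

TC* ≈ £1,298,291.70

Holding cost per unit per year at price C is H = 0.33·C.
Evaluate total cost at each tier's feasible EOQ or, if the EOQ is below the tier, at the tier's minimum quantity.
EOQ at £45.20 = 979.6 (feasible in tier 1): TC = 28,400×£45.20 + (28,400/979.6)×252 + (979.6/2)×0.33×£45.20 = £1,298,291.70.
EOQ at £44.83 = 983.6 < 16000, so use break Q=16000: TC = 28,400×£44.83 + (28,400/16000.0)×252 + (16000.0/2)×0.33×£44.83 = £1,391,970.50.
EOQ at £44.16 = 991.1 < 19000, so use break Q=19000: TC = 28,400×£44.16 + (28,400/19000.0)×252 + (19000.0/2)×0.33×£44.16 = £1,392,962.27.
Lowest total cost among the candidates is at Q = 979.6.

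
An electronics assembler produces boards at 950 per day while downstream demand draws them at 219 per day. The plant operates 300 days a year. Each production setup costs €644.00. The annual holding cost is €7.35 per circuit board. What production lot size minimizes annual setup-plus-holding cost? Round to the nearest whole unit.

Annual demand D = 219 × 300 = 65,700.
Production build-up factor (1 − d/p) = 1 − 219/950 = 0.7695.
Q* = √(2DS / (H(1 − d/p))) = √(2 × 65,700 × 644 / (7.35 × 0.7695)).
= √(84,621,600 / 5.6556) ≈ 3868.121.

Q* ≈ 3,868 boards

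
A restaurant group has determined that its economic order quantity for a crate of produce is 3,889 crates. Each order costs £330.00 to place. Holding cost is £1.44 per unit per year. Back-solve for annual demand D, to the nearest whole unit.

The basic EOQ model gives Q* = √(2DS/H); rearrange for the unknown.
From Q* = √(2DS/H): D = Q*²H / (2S) = 3,889² × 1.44 / (2 × 330) = 32998.519.

D ≈ 32,999 crates per year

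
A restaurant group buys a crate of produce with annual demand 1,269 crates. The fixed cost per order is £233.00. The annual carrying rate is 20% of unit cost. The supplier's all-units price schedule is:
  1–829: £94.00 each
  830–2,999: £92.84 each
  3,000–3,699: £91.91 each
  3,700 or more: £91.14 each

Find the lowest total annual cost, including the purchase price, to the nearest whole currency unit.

TC* ≈ £122,620

Holding cost per unit per year at price C is H = 0.20·C.
For each price level, check whether its EOQ is feasible; otherwise the best quantity at that price is the breakpoint.
EOQ at £94.00 = 177.4 (feasible in tier 1): TC = 1,269×£94.00 + (1,269/177.4)×233 + (177.4/2)×0.20×£94.00 = £122,620.28.
EOQ at £92.84 = 178.5 < 830, so use break Q=830: TC = 1,269×£92.84 + (1,269/830.0)×233 + (830.0/2)×0.20×£92.84 = £125,875.92.
EOQ at £91.91 = 179.4 < 3000, so use break Q=3000: TC = 1,269×£91.91 + (1,269/3000.0)×233 + (3000.0/2)×0.20×£91.91 = £144,305.35.
EOQ at £91.14 = 180.1 < 3700, so use break Q=3700: TC = 1,269×£91.14 + (1,269/3700.0)×233 + (3700.0/2)×0.20×£91.14 = £149,458.37.
Lowest total cost among the candidates is at Q = 177.4.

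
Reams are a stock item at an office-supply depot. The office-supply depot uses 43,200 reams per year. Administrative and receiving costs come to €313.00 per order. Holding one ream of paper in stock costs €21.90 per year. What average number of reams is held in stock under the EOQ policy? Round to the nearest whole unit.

Average inventory ≈ 556 reams

Q* = √(2DS/H) = √(2 × 43,200 × 313 / 21.9) ≈ 1111.24.
Average inventory = Q*/2 ≈ 1111.24 / 2 = 555.619.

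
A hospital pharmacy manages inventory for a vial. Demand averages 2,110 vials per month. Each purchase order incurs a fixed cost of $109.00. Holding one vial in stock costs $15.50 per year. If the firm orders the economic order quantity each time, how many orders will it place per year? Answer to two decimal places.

Annual demand D = 2,110 × 12 = 25,320.
EOQ = √(2DS/H) = √(2 × 25,320 × 109 / 15.5) ≈ 596.75.
Orders per year = D / Q* = 25,320 / 596.75 ≈ 42.430.

N ≈ 42.43 orders per year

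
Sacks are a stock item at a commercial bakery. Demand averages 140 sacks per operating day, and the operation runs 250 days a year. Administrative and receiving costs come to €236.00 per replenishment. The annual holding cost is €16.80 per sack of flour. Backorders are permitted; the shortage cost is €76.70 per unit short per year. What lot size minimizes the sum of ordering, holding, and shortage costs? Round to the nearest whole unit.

Annual demand D = 140 × 250 = 35,000.
With planned backorders, Q* = √(2DS/H) · √((H+B)/B).
√(2DS/H) = √(2 × 35,000 × 236 / 16.8) = 991.632.
√((H+B)/B) = √((16.8+76.7)/76.7) = 1.1041.
Q* ≈ 1094.860.

Q* ≈ 1,095 sacks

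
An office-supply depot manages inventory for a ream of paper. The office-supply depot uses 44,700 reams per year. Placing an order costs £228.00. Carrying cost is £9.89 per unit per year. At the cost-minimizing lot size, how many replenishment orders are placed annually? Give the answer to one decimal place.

Q* = √(2DS/H) = √(2 × 44,700 × 228 / 9.89) ≈ 1435.62.
Orders per year = D / Q* = 44,700 / 1435.62 ≈ 31.136.

N ≈ 31.1 orders per year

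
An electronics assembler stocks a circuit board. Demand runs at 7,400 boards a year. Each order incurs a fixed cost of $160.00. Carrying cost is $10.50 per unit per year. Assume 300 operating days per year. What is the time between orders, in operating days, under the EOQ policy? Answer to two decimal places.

Q* = √(2DS/H) = √(2 × 7,400 × 160 / 10.5) ≈ 474.89.
Cycle time = Q*/D × 300 = 474.89 / 7,400 × 300 ≈ 19.252 days.

T ≈ 19.25 days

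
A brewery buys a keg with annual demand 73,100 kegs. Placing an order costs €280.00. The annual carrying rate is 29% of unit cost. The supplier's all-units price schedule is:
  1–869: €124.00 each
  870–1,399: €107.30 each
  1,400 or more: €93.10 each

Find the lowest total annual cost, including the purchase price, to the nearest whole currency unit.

Holding cost per unit per year at price C is H = 0.29·C.
Evaluate total cost at each tier's feasible EOQ or, if the EOQ is below the tier, at the tier's minimum quantity.
Tier 1 (€124.00): EOQ = 1066.9 exceeds tier's upper bound 869, so this tier is dominated.
EOQ at €107.30 = 1147.0 (feasible in tier 2): TC = 73,100×€107.30 + (73,100/1147.0)×280 + (1147.0/2)×0.29×€107.30 = €7,879,320.41.
EOQ at €93.10 = 1231.3 < 1400, so use break Q=1400: TC = 73,100×€93.10 + (73,100/1400.0)×280 + (1400.0/2)×0.29×€93.10 = €6,839,129.30.
Lowest total cost among the candidates is at Q = 1400.0.

TC* ≈ €6,839,129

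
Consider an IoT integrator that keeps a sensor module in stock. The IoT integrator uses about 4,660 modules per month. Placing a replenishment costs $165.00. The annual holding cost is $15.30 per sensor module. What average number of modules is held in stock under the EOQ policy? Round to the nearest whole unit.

Average inventory ≈ 549 modules

Annual demand D = 4,660 × 12 = 55,920.
The optimal lot size = √(2DS/H) = √(2 × 55,920 × 165 / 15.3) ≈ 1098.23.
Average inventory = Q*/2 ≈ 1098.23 / 2 = 549.117.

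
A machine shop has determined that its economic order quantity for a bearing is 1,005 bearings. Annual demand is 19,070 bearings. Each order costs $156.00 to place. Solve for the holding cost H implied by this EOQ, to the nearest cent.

H ≈ $5.89

The basic EOQ model gives Q* = √(2DS/H); rearrange for the unknown.
From Q* = √(2DS/H): H = 2DS / Q*² = 2 × 19,070 × 156 / 1,005² = 5.8908.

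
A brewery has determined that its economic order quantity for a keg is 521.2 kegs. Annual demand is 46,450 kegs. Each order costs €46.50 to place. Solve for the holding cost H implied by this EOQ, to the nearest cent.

H ≈ €15.90

Squaring Q* = √(2DS/H) gives Q*² = 2DS/H.
From Q* = √(2DS/H): H = 2DS / Q*² = 2 × 46,450 × 46.5 / 521.2² = 15.9023.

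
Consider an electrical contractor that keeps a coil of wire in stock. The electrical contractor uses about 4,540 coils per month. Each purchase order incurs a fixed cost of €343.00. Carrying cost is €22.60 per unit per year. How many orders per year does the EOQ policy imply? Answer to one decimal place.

Annual demand D = 4,540 × 12 = 54,480.
Q* = √(2DS/H) = √(2 × 54,480 × 343 / 22.6) ≈ 1285.96.
Orders per year = D / Q* = 54,480 / 1285.96 ≈ 42.365.

N ≈ 42.4 orders per year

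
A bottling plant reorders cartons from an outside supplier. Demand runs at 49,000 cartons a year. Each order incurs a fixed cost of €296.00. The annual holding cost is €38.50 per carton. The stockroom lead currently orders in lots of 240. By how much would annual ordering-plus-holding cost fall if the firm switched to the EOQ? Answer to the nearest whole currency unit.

EOQ = √(2DS/H) = √(2 × 49,000 × 296 / 38.5) ≈ 868.02.
Cost at Q* = (D/Q*)S + (Q*/2)H = √(2DSH) ≈ €33,418.68.
Cost at Q = 240: (49,000/240)×296 + (240/2)×38.5 = €60,433.33 + €4,620.00 = €65,053.33.
Excess = €65,053.33 − €33,418.68 = €31,634.66.

Extra cost ≈ €31,635 per year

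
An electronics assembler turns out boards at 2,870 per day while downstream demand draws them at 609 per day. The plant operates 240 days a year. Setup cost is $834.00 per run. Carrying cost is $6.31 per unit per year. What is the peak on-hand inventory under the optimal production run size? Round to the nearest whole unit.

I_max ≈ 5,517 boards

Annual demand D = 609 × 240 = 146,160.
Production build-up factor (1 − d/p) = 1 − 609/2,870 = 0.7878.
Q* = √(2DS / (H(1 − d/p))) = √(2 × 146,160 × 834 / (6.31 × 0.7878)).
= √(243,794,880 / 4.971) ≈ 7003.067.
Maximum inventory = Q*(1 − d/p) = 7003.067 × 0.7878 ≈ 5517.050.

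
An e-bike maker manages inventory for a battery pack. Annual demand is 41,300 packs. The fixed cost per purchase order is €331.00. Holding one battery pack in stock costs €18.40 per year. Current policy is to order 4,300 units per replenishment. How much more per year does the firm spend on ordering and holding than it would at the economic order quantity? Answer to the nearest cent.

EOQ = √(2DS/H) = √(2 × 41,300 × 331 / 18.4) ≈ 1218.98.
Cost at Q* = (D/Q*)S + (Q*/2)H = √(2DSH) ≈ €22,429.16.
Cost at Q = 4,300: (41,300/4,300)×331 + (4,300/2)×18.4 = €3,179.14 + €39,560.00 = €42,739.14.
Excess = €42,739.14 − €22,429.16 = €20,309.98.

Extra cost ≈ €20,309.98 per year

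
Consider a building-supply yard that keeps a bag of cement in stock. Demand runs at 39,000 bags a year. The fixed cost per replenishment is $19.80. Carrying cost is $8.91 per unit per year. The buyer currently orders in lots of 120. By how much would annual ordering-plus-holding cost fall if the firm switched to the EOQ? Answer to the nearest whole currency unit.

Extra cost ≈ $3,260 per year

EOQ = √(2DS/H) = √(2 × 39,000 × 19.8 / 8.91) ≈ 416.33.
Cost at Q* = (D/Q*)S + (Q*/2)H = √(2DSH) ≈ $3,709.53.
Cost at Q = 120: (39,000/120)×19.8 + (120/2)×8.91 = $6,435.00 + $534.60 = $6,969.60.
Excess = $6,969.60 − $3,709.53 = $3,260.07.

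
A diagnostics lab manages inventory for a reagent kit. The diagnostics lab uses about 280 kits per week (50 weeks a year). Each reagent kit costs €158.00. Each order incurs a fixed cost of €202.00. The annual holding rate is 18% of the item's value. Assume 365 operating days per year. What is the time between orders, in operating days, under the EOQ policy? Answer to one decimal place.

T ≈ 11.6 days

Annual demand D = 280 × 50 = 14,000.
Holding cost H = 0.18 × €158.00 = €28.4400 per unit per year.
Q* = √(2DS/H) = √(2 × 14,000 × 202 / 28.44) ≈ 445.95.
Cycle time = Q*/D × 365 = 445.95 / 14,000 × 365 ≈ 11.627 days.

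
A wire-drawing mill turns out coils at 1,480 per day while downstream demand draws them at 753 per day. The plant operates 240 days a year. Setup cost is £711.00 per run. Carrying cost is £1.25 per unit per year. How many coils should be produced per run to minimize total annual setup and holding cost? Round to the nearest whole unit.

Annual demand D = 753 × 240 = 180,720.
Production build-up factor (1 − d/p) = 1 − 753/1,480 = 0.4912.
Q* = √(2DS / (H(1 − d/p))) = √(2 × 180,720 × 711 / (1.25 × 0.4912)).
= √(256,983,840 / 0.614) ≈ 20457.924.

Q* ≈ 20,458 coils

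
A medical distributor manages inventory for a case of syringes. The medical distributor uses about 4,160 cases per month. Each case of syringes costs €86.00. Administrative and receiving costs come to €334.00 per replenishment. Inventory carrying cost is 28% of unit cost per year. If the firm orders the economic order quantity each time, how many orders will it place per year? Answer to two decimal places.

N ≈ 42.42 orders per year

Annual demand D = 4,160 × 12 = 49,920.
Holding cost H = 0.28 × €86.00 = €24.0800 per unit per year.
The optimal lot size = √(2DS/H) = √(2 × 49,920 × 334 / 24.08) ≈ 1176.79.
Orders per year = D / Q* = 49,920 / 1176.79 ≈ 42.421.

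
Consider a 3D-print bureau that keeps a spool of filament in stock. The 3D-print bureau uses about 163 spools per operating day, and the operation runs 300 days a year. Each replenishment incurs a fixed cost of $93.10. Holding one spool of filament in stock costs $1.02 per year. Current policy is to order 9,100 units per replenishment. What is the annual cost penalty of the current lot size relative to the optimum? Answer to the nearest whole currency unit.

Extra cost ≈ $2,094 per year

Annual demand D = 163 × 300 = 48,900.
EOQ = √(2DS/H) = √(2 × 48,900 × 93.1 / 1.02) ≈ 2987.75.
Cost at Q* = (D/Q*)S + (Q*/2)H = √(2DSH) ≈ $3,047.50.
Cost at Q = 9,100: (48,900/9,100)×93.1 + (9,100/2)×1.02 = $500.28 + $4,641.00 = $5,141.28.
Excess = $5,141.28 − $3,047.50 = $2,093.78.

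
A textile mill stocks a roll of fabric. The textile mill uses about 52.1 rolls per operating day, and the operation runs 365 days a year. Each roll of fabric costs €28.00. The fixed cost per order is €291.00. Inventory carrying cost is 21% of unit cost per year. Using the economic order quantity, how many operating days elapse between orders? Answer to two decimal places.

Annual demand D = 52.1 × 365 = 19,016.5.
Holding cost H = 0.21 × €28.00 = €5.8800 per unit per year.
Q* = √(2DS/H) = √(2 × 19,016.5 × 291 / 5.88) ≈ 1371.95.
Cycle time = Q*/D × 365 = 1371.95 / 19,016.5 × 365 ≈ 26.333 days.

T ≈ 26.33 days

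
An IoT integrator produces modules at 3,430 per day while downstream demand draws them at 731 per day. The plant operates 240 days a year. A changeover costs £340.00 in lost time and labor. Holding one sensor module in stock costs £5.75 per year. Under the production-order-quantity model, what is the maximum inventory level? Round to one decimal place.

Annual demand D = 731 × 240 = 175,440.
Production build-up factor (1 − d/p) = 1 − 731/3,430 = 0.7869.
Q* = √(2DS / (H(1 − d/p))) = √(2 × 175,440 × 340 / (5.75 × 0.7869)).
= √(119,299,200 / 4.5246) ≈ 5134.882.
Maximum inventory = Q*(1 − d/p) = 5134.882 × 0.7869 ≈ 4040.538.

I_max ≈ 4,040.5 modules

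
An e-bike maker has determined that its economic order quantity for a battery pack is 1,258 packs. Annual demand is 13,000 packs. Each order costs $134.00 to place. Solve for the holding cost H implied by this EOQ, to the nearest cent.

H ≈ $2.20

The basic EOQ model gives Q* = √(2DS/H); rearrange for the unknown.
From Q* = √(2DS/H): H = 2DS / Q*² = 2 × 13,000 × 134 / 1,258² = 2.2015.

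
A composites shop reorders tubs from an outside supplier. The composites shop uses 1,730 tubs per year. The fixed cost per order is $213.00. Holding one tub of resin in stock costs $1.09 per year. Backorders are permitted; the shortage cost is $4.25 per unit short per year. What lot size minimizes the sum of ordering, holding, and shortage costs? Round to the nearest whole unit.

With planned backorders, Q* = √(2DS/H) · √((H+B)/B).
√(2DS/H) = √(2 × 1,730 × 213 / 1.09) = 822.270.
√((H+B)/B) = √((1.09+4.25)/4.25) = 1.1209.
Q* ≈ 921.703.

Q* ≈ 922 tubs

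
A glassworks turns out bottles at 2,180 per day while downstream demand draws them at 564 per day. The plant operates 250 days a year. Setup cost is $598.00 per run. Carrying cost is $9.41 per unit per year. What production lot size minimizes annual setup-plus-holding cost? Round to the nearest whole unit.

Q* ≈ 4,917 bottles

Annual demand D = 564 × 250 = 141,000.
Production build-up factor (1 − d/p) = 1 − 564/2,180 = 0.7413.
Q* = √(2DS / (H(1 − d/p))) = √(2 × 141,000 × 598 / (9.41 × 0.7413)).
= √(168,636,000 / 6.9755) ≈ 4916.861.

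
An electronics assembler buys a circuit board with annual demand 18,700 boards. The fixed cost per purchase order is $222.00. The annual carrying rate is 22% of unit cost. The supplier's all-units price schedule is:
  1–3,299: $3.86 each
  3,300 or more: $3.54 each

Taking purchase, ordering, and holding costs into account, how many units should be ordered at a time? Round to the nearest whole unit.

Q* ≈ 3,300 boards

Holding cost per unit per year at price C is H = 0.22·C.
Evaluate total cost at each tier's feasible EOQ or, if the EOQ is below the tier, at the tier's minimum quantity.
EOQ at $3.86 = 3126.9 (feasible in tier 1): TC = 18,700×$3.86 + (18,700/3126.9)×222 + (3126.9/2)×0.22×$3.86 = $74,837.32.
EOQ at $3.54 = 3265.1 < 3300, so use break Q=3300: TC = 18,700×$3.54 + (18,700/3300.0)×222 + (3300.0/2)×0.22×$3.54 = $68,741.02.
Lowest total cost is $68,741.02 at Q = 3300.0.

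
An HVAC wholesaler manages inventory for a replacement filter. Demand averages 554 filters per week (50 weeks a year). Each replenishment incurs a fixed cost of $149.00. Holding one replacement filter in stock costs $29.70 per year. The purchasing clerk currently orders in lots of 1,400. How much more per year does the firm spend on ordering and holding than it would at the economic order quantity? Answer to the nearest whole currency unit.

Extra cost ≈ $8,080 per year

Annual demand D = 554 × 50 = 27,700.
EOQ = √(2DS/H) = √(2 × 27,700 × 149 / 29.7) ≈ 527.19.
Cost at Q* = (D/Q*)S + (Q*/2)H = √(2DSH) ≈ $15,657.64.
Cost at Q = 1,400: (27,700/1,400)×149 + (1,400/2)×29.7 = $2,948.07 + $20,790.00 = $23,738.07.
Excess = $23,738.07 − $15,657.64 = $8,080.43.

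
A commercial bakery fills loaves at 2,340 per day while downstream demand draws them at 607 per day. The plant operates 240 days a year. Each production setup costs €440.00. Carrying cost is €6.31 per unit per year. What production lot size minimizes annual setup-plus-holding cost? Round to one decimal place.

Q* ≈ 5,237.6 loaves

Annual demand D = 607 × 240 = 145,680.
Production build-up factor (1 − d/p) = 1 − 607/2,340 = 0.7406.
Q* = √(2DS / (H(1 − d/p))) = √(2 × 145,680 × 440 / (6.31 × 0.7406)).
= √(128,198,400 / 4.6732) ≈ 5237.635.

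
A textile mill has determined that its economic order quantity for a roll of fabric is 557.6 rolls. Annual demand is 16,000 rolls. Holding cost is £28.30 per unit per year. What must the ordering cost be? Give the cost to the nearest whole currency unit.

The basic EOQ model gives Q* = √(2DS/H); rearrange for the unknown.
From Q* = √(2DS/H): S = Q*²H / (2D) = 557.6² × 28.3 / (2 × 16,000) = 274.9679.

S ≈ £275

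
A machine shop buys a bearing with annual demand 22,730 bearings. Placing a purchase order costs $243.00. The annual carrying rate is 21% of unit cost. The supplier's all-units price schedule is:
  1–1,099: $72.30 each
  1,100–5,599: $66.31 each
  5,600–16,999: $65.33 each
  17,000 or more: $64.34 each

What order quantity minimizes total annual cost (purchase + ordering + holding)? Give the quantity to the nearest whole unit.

Holding cost per unit per year at price C is H = 0.21·C.
For each price level, check whether its EOQ is feasible; otherwise the best quantity at that price is the breakpoint.
EOQ at $72.30 = 853.0 (feasible in tier 1): TC = 22,730×$72.30 + (22,730/853.0)×243 + (853.0/2)×0.21×$72.30 = $1,656,329.80.
EOQ at $66.31 = 890.7 < 1100, so use break Q=1100: TC = 22,730×$66.31 + (22,730/1100.0)×243 + (1100.0/2)×0.21×$66.31 = $1,519,906.37.
EOQ at $65.33 = 897.3 < 5600, so use break Q=5600: TC = 22,730×$65.33 + (22,730/5600.0)×243 + (5600.0/2)×0.21×$65.33 = $1,524,351.26.
EOQ at $64.34 = 904.2 < 17000, so use break Q=17000: TC = 22,730×$64.34 + (22,730/17000.0)×243 + (17000.0/2)×0.21×$64.34 = $1,577,620.01.
Lowest total cost is $1,519,906.37 at Q = 1100.0.

Q* ≈ 1,100 bearings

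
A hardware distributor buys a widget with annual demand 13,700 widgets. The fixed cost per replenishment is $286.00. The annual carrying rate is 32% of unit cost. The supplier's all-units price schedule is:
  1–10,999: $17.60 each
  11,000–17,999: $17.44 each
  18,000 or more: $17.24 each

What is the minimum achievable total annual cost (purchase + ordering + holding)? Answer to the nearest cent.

TC* ≈ $247,763.39

Holding cost per unit per year at price C is H = 0.32·C.
For each price level, check whether its EOQ is feasible; otherwise the best quantity at that price is the breakpoint.
EOQ at $17.60 = 1179.6 (feasible in tier 1): TC = 13,700×$17.60 + (13,700/1179.6)×286 + (1179.6/2)×0.32×$17.60 = $247,763.39.
EOQ at $17.44 = 1185.0 < 11000, so use break Q=11000: TC = 13,700×$17.44 + (13,700/11000.0)×286 + (11000.0/2)×0.32×$17.44 = $269,978.60.
EOQ at $17.24 = 1191.8 < 18000, so use break Q=18000: TC = 13,700×$17.24 + (13,700/18000.0)×286 + (18000.0/2)×0.32×$17.24 = $286,056.88.
Lowest total cost among the candidates is at Q = 1179.6.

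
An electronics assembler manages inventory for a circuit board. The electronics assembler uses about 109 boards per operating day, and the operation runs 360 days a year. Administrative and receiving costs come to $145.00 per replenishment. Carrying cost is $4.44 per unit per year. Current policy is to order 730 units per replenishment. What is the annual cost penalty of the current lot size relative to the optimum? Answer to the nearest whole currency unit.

Annual demand D = 109 × 360 = 39,240.
EOQ = √(2DS/H) = √(2 × 39,240 × 145 / 4.44) ≈ 1600.93.
Cost at Q* = (D/Q*)S + (Q*/2)H = √(2DSH) ≈ $7,108.12.
Cost at Q = 730: (39,240/730)×145 + (730/2)×4.44 = $7,794.25 + $1,620.60 = $9,414.85.
Excess = $9,414.85 − $7,108.12 = $2,306.72.

Extra cost ≈ $2,307 per year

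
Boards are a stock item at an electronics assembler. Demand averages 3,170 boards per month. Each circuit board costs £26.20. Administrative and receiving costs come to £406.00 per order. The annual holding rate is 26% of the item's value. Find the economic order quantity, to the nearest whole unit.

Annual demand D = 3,170 × 12 = 38,040.
Holding cost H = 0.26 × £26.20 = £6.8120 per unit per year.
EOQ = √(2DS / H) = √(2 × 38,040 × 406 / 6.812).
= √(30,888,480 / 6.812) = √4,534,421.6089 ≈ 2129.418.

Q* ≈ 2,129 boards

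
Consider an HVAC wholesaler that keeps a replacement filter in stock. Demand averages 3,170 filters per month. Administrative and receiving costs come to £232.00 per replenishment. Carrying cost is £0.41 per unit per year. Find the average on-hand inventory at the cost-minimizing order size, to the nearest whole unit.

Annual demand D = 3,170 × 12 = 38,040.
Q* = √(2DS/H) = √(2 × 38,040 × 232 / 0.41) ≈ 6561.26.
Average inventory = Q*/2 ≈ 6561.26 / 2 = 3280.631.

Average inventory ≈ 3,281 filters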